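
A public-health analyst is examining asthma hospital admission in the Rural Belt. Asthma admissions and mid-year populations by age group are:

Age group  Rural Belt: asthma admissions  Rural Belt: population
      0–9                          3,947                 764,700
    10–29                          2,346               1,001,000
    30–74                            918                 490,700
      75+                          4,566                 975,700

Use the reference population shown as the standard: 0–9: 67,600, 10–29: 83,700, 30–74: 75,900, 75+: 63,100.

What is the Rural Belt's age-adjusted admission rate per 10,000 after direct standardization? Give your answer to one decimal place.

Age-specific rates per 10,000 for the Rural Belt: 51.62, 23.44, 18.71, 46.80.
Standard total = 290,300; weights = 0.2329, 0.2883, 0.2615, 0.2174.
Standardized rate: 0.2329×51.62 + 0.2883×23.44 + 0.2615×18.71 + 0.2174×46.80 = 33.8397 per 10,000.

33.8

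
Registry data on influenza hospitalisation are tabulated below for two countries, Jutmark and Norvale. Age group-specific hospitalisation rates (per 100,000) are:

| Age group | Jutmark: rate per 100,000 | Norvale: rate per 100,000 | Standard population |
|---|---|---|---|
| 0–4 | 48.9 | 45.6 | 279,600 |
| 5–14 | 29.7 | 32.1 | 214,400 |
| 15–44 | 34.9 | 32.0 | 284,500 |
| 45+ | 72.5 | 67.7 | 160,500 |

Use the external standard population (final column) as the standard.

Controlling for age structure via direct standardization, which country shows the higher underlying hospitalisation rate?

Standard total = 939,000; weights = 0.2978, 0.2283, 0.3030, 0.1709.
Jutmark: 0.2978×48.9 + 0.2283×29.7 + 0.3030×34.9 + 0.1709×72.5 = 44.3082 per 100,000.
Norvale: 0.2978×45.6 + 0.2283×32.1 + 0.3030×32.0 + 0.1709×67.7 = 42.1745 per 100,000.

Jutmark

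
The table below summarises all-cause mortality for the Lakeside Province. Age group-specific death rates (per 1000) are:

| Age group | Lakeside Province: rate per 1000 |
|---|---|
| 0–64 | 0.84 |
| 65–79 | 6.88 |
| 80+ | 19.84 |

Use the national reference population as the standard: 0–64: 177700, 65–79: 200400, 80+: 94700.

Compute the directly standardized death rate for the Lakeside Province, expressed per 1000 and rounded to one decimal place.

7.2

Standard total = 472800; weights = 0.3758, 0.4239, 0.2003.
Standardized rate: 0.3758×0.84 + 0.4239×6.88 + 0.2003×19.84 = 7.2057 per 1000.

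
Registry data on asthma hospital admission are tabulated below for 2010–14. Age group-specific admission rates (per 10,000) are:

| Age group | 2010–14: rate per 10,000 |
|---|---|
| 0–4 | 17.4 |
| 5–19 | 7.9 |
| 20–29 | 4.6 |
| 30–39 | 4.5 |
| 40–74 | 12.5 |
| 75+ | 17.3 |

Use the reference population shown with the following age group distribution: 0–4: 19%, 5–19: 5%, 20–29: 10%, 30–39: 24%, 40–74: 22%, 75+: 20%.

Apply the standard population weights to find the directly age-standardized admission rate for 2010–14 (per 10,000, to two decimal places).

11.45

Standard weights: 0.19, 0.05, 0.10, 0.24, 0.22, 0.20.
Standardized rate: 0.1900×17.4 + 0.0500×7.9 + 0.1000×4.6 + 0.2400×4.5 + 0.2200×12.5 + 0.2000×17.3 = 11.4510 per 10,000.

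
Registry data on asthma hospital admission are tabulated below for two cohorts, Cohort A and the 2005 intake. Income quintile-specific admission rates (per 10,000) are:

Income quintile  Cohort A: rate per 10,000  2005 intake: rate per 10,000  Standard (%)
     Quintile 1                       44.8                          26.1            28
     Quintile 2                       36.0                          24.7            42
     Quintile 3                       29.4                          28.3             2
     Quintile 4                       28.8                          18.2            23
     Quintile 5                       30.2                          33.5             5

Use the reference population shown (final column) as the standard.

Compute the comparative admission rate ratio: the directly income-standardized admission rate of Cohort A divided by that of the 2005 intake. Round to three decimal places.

Standard weights: 0.28, 0.42, 0.02, 0.23, 0.05.
Cohort A: 0.2800×44.8 + 0.4200×36.0 + 0.0200×29.4 + 0.2300×28.8 + 0.0500×30.2 = 36.3860 per 10,000.
The 2005 intake: 0.2800×26.1 + 0.4200×24.7 + 0.0200×28.3 + 0.2300×18.2 + 0.0500×33.5 = 24.1090 per 10,000.
Ratio = 36.3860 ÷ 24.1090 = 1.50923.

1.509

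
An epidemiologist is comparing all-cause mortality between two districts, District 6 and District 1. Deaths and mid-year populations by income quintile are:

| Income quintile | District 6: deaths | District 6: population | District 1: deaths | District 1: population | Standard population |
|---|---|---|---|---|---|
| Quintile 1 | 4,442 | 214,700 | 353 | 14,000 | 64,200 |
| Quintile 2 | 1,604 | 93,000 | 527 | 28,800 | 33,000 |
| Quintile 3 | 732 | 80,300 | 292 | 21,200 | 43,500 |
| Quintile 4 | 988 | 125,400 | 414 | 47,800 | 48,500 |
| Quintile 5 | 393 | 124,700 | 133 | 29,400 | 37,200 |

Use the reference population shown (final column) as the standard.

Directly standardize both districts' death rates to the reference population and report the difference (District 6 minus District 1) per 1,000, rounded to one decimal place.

Income-specific rates per 1,000 for District 6: 20.689, 17.247, 9.116, 7.879, 3.152.
For District 1: 25.214, 18.299, 13.774, 8.661, 4.524.
Standard total = 226,400; weights = 0.2836, 0.1458, 0.1921, 0.2142, 0.1643.
District 6: 0.2836×20.689 + 0.1458×17.247 + 0.1921×9.116 + 0.2142×7.879 + 0.1643×3.152 = 12.3380 per 1,000.
District 1: 0.2836×25.214 + 0.1458×18.299 + 0.1921×13.774 + 0.2142×8.661 + 0.1643×4.524 = 15.0623 per 1,000.
Difference = 12.3380 − 15.0623 = -2.7244.

-2.7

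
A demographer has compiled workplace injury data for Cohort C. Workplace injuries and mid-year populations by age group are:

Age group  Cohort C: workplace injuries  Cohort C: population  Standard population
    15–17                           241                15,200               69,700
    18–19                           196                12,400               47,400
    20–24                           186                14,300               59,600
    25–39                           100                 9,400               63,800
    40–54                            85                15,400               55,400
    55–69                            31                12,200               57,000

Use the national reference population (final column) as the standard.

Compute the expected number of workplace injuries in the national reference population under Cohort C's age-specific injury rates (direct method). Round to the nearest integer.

Age-specific rates per 10,000 for Cohort C: 158.55, 158.06, 130.07, 106.38, 55.19, 25.41.
Expected workplace injuries = Σ (standard pop × age-specific rate ÷ 10,000)
= 69,700×158.55/10,000 + 47,400×158.06/10,000 + 59,600×130.07/10,000 + 63,800×106.38/10,000 + 55,400×55.19/10,000 + 57,000×25.41/10,000
= 1105.11 + 749.23 + 775.22 + 678.72 + 305.78 + 144.84 = 3758.89.

3759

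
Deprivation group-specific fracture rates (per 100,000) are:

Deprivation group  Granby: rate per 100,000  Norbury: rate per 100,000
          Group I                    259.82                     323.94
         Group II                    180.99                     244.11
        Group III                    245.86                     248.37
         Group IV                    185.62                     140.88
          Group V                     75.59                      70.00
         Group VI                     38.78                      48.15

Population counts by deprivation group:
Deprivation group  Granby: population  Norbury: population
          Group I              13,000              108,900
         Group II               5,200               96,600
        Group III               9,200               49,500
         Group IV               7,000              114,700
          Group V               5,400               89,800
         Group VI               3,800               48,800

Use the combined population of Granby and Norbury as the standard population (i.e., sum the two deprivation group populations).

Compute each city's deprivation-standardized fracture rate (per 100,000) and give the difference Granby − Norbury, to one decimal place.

Combined standard total = 551,900; weights = 0.2209, 0.1845, 0.1064, 0.2205, 0.1725, 0.0953.
Granby: 0.2209×259.82 + 0.1845×180.99 + 0.1064×245.86 + 0.2205×185.62 + 0.1725×75.59 + 0.0953×38.78 = 174.5874 per 100,000.
Norbury: 0.2209×323.94 + 0.1845×244.11 + 0.1064×248.37 + 0.2205×140.88 + 0.1725×70.00 + 0.0953×48.15 = 190.7226 per 100,000.
Difference = 174.5874 − 190.7226 = -16.1352.

-16.1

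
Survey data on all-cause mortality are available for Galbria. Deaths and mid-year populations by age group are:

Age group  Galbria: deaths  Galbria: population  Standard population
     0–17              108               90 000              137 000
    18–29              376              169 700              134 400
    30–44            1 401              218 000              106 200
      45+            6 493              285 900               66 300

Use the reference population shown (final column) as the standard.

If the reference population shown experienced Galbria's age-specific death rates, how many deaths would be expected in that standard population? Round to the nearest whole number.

Age-specific rates per 1 000 for Galbria: 1.200, 2.216, 6.427, 22.711.
Expected deaths = Σ (standard pop × age-specific rate ÷ 1 000)
= 137 000×1.200/1 000 + 134 400×2.216/1 000 + 106 200×6.427/1 000 + 66 300×22.711/1 000
= 164.40 + 297.79 + 682.51 + 1505.72 = 2650.41.

2650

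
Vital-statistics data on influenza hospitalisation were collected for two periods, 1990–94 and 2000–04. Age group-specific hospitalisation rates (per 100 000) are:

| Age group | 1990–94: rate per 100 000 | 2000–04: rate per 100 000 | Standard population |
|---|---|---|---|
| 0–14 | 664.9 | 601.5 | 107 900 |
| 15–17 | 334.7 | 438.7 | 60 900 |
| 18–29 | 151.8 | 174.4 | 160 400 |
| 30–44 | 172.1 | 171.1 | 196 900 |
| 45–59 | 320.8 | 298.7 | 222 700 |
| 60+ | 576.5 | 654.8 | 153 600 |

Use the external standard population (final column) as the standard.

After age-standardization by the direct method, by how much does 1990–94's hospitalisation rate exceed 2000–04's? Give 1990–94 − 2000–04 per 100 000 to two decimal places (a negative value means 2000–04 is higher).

-11.11

Standard total = 902 400; weights = 0.1196, 0.0675, 0.1777, 0.2182, 0.2468, 0.1702.
1990–94: 0.1196×664.9 + 0.0675×334.7 + 0.1777×151.8 + 0.2182×172.1 + 0.2468×320.8 + 0.1702×576.5 = 343.9203 per 100 000.
2000–04: 0.1196×601.5 + 0.0675×438.7 + 0.1777×174.4 + 0.2182×171.1 + 0.2468×298.7 + 0.1702×654.8 = 355.0308 per 100 000.
Difference = 343.9203 − 355.0308 = -11.1105.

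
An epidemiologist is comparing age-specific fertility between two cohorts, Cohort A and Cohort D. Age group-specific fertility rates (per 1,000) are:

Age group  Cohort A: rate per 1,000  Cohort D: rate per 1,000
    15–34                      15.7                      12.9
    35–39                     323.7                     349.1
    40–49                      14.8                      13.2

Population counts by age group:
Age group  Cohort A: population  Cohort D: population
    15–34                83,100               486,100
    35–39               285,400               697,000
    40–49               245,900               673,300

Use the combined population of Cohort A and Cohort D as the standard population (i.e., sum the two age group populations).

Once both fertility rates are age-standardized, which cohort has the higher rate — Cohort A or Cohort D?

Combined standard total = 2,470,800; weights = 0.2304, 0.3976, 0.3720.
Cohort A: 0.2304×15.7 + 0.3976×323.7 + 0.3720×14.8 = 137.8272 per 1,000.
Cohort D: 0.2304×12.9 + 0.3976×349.1 + 0.3720×13.2 = 146.6861 per 1,000.
The crude rates (158.41 vs 139.24) would put Cohort A higher, but that reflects its age composition; once standardized to a common age structure, Cohort D has the higher underlying rate.

Cohort D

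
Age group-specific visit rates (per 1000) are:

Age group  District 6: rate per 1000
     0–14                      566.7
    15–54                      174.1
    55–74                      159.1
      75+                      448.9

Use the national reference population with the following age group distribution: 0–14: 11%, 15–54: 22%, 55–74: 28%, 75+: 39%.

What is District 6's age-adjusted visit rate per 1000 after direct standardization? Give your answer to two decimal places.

Standard weights: 0.11, 0.22, 0.28, 0.39.
Standardized rate: 0.1100×566.7 + 0.2200×174.1 + 0.2800×159.1 + 0.3900×448.9 = 320.2580 per 1000.

320.26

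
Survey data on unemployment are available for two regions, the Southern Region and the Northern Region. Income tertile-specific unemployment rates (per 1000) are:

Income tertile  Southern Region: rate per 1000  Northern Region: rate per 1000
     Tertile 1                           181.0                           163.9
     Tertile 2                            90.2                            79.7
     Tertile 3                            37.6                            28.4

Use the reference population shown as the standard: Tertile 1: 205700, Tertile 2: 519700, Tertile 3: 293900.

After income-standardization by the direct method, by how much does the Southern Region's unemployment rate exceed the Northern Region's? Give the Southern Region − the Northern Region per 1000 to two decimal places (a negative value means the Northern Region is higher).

11.46

Standard total = 1019300; weights = 0.2018, 0.5099, 0.2883.
The Southern Region: 0.2018×181.0 + 0.5099×90.2 + 0.2883×37.6 = 93.3575 per 1000.
The Northern Region: 0.2018×163.9 + 0.5099×79.7 + 0.2883×28.4 = 81.9004 per 1000.
Difference = 93.3575 − 81.9004 = 11.4571.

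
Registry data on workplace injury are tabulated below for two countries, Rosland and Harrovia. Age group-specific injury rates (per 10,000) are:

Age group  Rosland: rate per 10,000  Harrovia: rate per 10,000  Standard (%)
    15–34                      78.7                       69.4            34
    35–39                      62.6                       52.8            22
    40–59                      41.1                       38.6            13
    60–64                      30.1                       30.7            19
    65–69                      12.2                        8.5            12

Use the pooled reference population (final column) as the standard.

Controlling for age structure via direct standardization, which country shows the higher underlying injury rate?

Standard weights: 0.34, 0.22, 0.13, 0.19, 0.12.
Rosland: 0.3400×78.7 + 0.2200×62.6 + 0.1300×41.1 + 0.1900×30.1 + 0.1200×12.2 = 53.0560 per 10,000.
Harrovia: 0.3400×69.4 + 0.2200×52.8 + 0.1300×38.6 + 0.1900×30.7 + 0.1200×8.5 = 47.0830 per 10,000.

Rosland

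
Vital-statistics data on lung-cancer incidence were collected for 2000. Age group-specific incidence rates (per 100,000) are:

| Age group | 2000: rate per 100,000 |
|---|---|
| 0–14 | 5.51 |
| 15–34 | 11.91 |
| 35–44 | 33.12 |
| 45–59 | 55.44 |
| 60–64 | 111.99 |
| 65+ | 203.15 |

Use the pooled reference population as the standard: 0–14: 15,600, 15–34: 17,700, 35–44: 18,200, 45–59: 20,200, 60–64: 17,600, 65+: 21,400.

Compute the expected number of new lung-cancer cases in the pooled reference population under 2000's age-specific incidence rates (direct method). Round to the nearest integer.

83

Expected new lung-cancer cases = Σ (standard pop × age-specific rate ÷ 100,000)
= 15,600×5.51/100,000 + 17,700×11.91/100,000 + 18,200×33.12/100,000 + 20,200×55.44/100,000 + 17,600×111.99/100,000 + 21,400×203.15/100,000
= 0.86 + 2.11 + 6.03 + 11.20 + 19.71 + 43.47 = 83.38.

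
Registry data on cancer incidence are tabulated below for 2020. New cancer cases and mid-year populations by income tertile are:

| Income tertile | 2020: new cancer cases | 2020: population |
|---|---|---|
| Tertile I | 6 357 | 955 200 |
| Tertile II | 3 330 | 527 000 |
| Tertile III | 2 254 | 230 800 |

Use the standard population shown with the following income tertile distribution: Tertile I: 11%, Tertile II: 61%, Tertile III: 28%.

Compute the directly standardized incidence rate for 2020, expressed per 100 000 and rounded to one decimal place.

Income-specific rates per 100 000 for 2020: 665.52, 631.88, 976.60.
Standard weights: 0.11, 0.61, 0.28.
Standardized rate: 0.1100×665.52 + 0.6100×631.88 + 0.2800×976.60 = 732.1015 per 100 000.

732.1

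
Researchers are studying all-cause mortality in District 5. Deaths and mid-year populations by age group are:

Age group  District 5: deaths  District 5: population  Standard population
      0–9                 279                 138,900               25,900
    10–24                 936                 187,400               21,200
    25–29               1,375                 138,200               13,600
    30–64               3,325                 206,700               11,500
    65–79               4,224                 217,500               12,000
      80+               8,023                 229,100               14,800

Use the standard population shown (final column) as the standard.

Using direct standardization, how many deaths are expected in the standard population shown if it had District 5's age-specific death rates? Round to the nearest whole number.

Age-specific rates per 1,000 for District 5: 2.009, 4.995, 9.949, 16.086, 19.421, 35.020.
Expected deaths = Σ (standard pop × age-specific rate ÷ 1,000)
= 25,900×2.009/1,000 + 21,200×4.995/1,000 + 13,600×9.949/1,000 + 11,500×16.086/1,000 + 12,000×19.421/1,000 + 14,800×35.020/1,000
= 52.02 + 105.89 + 135.31 + 184.99 + 233.05 + 518.29 = 1229.55.

1230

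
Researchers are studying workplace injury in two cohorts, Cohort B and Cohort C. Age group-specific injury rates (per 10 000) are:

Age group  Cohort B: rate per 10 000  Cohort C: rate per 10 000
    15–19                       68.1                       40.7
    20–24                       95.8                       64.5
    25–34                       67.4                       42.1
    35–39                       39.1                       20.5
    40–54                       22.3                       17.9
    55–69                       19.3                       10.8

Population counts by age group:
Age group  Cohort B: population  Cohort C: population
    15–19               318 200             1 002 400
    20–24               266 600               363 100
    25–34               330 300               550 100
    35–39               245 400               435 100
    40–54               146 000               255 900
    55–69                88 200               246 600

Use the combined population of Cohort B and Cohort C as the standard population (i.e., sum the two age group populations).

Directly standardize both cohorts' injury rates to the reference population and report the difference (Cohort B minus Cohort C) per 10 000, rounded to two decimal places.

Combined standard total = 4 247 900; weights = 0.3109, 0.1482, 0.2073, 0.1602, 0.0946, 0.0788.
Cohort B: 0.3109×68.1 + 0.1482×95.8 + 0.2073×67.4 + 0.1602×39.1 + 0.0946×22.3 + 0.0788×19.3 = 59.2360 per 10 000.
Cohort C: 0.3109×40.7 + 0.1482×64.5 + 0.2073×42.1 + 0.1602×20.5 + 0.0946×17.9 + 0.0788×10.8 = 36.7685 per 10 000.
Difference = 59.2360 − 36.7685 = 22.4675.

22.47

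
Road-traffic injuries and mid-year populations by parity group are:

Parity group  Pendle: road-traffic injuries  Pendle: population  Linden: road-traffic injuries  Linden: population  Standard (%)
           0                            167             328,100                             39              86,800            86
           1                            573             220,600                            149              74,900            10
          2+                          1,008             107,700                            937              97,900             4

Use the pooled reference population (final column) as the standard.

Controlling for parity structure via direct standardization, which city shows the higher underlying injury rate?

Pendle

Parity-specific rates per 100,000 for Pendle: 50.90, 259.75, 935.93.
For Linden: 44.93, 198.93, 957.10.
Standard weights: 0.86, 0.10, 0.04.
Pendle: 0.8600×50.90 + 0.1000×259.75 + 0.0400×935.93 = 107.1852 per 100,000.
Linden: 0.8600×44.93 + 0.1000×198.93 + 0.0400×957.10 = 96.8177 per 100,000.
The crude rates (266.30 vs 433.36) would put Linden higher, but that reflects its parity composition; once standardized to a common parity structure, Pendle has the higher underlying rate.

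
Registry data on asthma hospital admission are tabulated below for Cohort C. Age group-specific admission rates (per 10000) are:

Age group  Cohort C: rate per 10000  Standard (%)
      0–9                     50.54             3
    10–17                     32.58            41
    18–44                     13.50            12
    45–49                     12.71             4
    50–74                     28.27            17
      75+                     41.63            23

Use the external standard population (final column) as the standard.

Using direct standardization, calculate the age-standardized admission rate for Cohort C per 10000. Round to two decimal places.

Standard weights: 0.03, 0.41, 0.12, 0.04, 0.17, 0.23.
Standardized rate: 0.0300×50.54 + 0.4100×32.58 + 0.1200×13.50 + 0.0400×12.71 + 0.1700×28.27 + 0.2300×41.63 = 31.3832 per 10000.

31.38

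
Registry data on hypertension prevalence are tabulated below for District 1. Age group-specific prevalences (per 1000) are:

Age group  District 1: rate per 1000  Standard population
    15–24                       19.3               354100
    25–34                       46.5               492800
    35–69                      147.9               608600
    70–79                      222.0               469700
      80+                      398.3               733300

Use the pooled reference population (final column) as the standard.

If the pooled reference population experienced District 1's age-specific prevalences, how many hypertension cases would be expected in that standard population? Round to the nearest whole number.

516108

Expected hypertension cases = Σ (standard pop × age-specific rate ÷ 1000)
= 354100×19.3/1000 + 492800×46.5/1000 + 608600×147.9/1000 + 469700×222.0/1000 + 733300×398.3/1000
= 6834.13 + 22915.20 + 90011.94 + 104273.40 + 292073.39 = 516108.06.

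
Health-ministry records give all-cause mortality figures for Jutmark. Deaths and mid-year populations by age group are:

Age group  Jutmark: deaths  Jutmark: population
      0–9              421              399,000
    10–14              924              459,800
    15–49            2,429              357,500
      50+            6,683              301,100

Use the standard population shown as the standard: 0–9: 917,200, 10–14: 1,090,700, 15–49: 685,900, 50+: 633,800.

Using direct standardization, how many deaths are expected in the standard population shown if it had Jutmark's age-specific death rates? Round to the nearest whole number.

21887

Age-specific rates per 100,000 for Jutmark: 105.51, 200.96, 679.44, 2219.53.
Expected deaths = Σ (standard pop × age-specific rate ÷ 100,000)
= 917,200×105.51/100,000 + 1,090,700×200.96/100,000 + 685,900×679.44/100,000 + 633,800×2219.53/100,000
= 967.77 + 2191.84 + 4660.28 + 14067.37 = 21887.26.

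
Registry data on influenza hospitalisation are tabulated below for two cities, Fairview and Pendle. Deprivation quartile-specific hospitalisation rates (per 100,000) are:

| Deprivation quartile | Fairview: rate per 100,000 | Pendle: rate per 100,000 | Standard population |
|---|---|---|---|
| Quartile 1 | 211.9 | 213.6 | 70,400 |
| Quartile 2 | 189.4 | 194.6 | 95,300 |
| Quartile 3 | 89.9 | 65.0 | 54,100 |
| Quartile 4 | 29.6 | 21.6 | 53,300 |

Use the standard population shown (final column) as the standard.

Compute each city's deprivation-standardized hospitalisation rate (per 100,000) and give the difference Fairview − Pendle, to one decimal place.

4.2

Standard total = 273,100; weights = 0.2578, 0.3490, 0.1981, 0.1952.
Fairview: 0.2578×211.9 + 0.3490×189.4 + 0.1981×89.9 + 0.1952×29.6 = 144.3019 per 100,000.
Pendle: 0.2578×213.6 + 0.3490×194.6 + 0.1981×65.0 + 0.1952×21.6 = 140.0608 per 100,000.
Difference = 144.3019 − 140.0608 = 4.2411.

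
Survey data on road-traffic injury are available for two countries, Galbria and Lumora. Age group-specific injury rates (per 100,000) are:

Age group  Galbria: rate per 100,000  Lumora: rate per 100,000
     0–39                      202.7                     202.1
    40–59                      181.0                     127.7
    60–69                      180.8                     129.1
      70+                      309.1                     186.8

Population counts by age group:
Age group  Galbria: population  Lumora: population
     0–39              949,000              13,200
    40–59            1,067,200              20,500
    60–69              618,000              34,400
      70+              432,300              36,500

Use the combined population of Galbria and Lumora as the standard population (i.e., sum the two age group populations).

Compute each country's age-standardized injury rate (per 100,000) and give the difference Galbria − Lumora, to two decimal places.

47.18

Combined standard total = 3,171,100; weights = 0.3034, 0.3430, 0.2057, 0.1478.
Galbria: 0.3034×202.7 + 0.3430×181.0 + 0.2057×180.8 + 0.1478×309.1 = 206.4809 per 100,000.
Lumora: 0.3034×202.1 + 0.3430×127.7 + 0.2057×129.1 + 0.1478×186.8 = 159.3001 per 100,000.
Difference = 206.4809 − 159.3001 = 47.1808.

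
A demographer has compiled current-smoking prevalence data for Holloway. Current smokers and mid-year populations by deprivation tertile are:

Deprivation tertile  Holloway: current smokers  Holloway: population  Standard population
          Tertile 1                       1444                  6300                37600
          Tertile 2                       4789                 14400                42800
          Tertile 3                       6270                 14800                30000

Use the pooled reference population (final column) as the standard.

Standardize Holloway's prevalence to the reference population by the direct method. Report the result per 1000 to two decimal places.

Deprivation-specific rates per 1000 for Holloway: 229.206, 332.569, 423.649.
Standard total = 110400; weights = 0.3406, 0.3877, 0.2717.
Standardized rate: 0.3406×229.206 + 0.3877×332.569 + 0.2717×423.649 = 322.1159 per 1000.

322.12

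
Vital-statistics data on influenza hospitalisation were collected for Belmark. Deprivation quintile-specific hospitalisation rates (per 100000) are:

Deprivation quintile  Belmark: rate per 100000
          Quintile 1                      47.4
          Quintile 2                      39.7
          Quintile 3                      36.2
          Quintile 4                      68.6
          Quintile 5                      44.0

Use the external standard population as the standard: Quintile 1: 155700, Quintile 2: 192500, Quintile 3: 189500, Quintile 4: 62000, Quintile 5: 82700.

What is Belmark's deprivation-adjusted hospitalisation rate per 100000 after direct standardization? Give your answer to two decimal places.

43.63

Standard total = 682400; weights = 0.2282, 0.2821, 0.2777, 0.0909, 0.1212.
Standardized rate: 0.2282×47.4 + 0.2821×39.7 + 0.2777×36.2 + 0.0909×68.6 + 0.1212×44.0 = 43.6318 per 100000.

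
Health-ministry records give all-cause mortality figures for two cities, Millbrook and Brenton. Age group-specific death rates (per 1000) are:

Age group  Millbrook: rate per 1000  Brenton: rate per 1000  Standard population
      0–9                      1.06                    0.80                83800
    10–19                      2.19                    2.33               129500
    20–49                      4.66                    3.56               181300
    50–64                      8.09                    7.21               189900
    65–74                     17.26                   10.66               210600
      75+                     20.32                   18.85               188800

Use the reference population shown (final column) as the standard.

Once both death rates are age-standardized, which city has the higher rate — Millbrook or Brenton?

Standard total = 983900; weights = 0.0852, 0.1316, 0.1843, 0.1930, 0.2140, 0.1919.
Millbrook: 0.0852×1.06 + 0.1316×2.19 + 0.1843×4.66 + 0.1930×8.09 + 0.2140×17.26 + 0.1919×20.32 = 10.3923 per 1000.
Brenton: 0.0852×0.80 + 0.1316×2.33 + 0.1843×3.56 + 0.1930×7.21 + 0.2140×10.66 + 0.1919×18.85 = 8.3212 per 1000.

Millbrook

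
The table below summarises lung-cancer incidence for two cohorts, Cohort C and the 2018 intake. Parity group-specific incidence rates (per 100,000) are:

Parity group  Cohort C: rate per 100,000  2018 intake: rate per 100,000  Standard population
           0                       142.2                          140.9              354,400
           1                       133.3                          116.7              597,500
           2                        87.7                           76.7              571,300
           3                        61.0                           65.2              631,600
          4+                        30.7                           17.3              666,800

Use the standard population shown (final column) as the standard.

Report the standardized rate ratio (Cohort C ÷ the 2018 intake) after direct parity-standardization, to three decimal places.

Standard total = 2,821,600; weights = 0.1256, 0.2118, 0.2025, 0.2238, 0.2363.
Cohort C: 0.1256×142.2 + 0.2118×133.3 + 0.2025×87.7 + 0.2238×61.0 + 0.2363×30.7 = 84.7547 per 100,000.
The 2018 intake: 0.1256×140.9 + 0.2118×116.7 + 0.2025×76.7 + 0.2238×65.2 + 0.2363×17.3 = 76.6224 per 100,000.
Ratio = 84.7547 ÷ 76.6224 = 1.10613.

1.106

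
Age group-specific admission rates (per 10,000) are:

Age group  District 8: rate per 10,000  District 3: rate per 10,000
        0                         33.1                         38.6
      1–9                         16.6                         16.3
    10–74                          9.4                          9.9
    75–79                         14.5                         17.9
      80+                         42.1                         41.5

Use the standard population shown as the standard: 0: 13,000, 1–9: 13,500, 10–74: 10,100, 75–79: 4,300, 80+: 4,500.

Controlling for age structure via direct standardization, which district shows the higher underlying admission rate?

District 3

Standard total = 45,400; weights = 0.2863, 0.2974, 0.2225, 0.0947, 0.0991.
District 8: 0.2863×33.1 + 0.2974×16.6 + 0.2225×9.4 + 0.0947×14.5 + 0.0991×42.1 = 22.0515 per 10,000.
District 3: 0.2863×38.6 + 0.2974×16.3 + 0.2225×9.9 + 0.0947×17.9 + 0.0991×41.5 = 23.9110 per 10,000.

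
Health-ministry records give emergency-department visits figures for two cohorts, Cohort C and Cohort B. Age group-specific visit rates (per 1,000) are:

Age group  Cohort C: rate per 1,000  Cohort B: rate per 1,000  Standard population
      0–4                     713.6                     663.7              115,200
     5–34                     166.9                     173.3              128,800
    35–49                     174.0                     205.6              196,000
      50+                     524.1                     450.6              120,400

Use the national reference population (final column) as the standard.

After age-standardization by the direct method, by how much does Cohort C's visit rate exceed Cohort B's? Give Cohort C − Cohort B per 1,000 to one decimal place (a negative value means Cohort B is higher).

13.5

Standard total = 560,400; weights = 0.2056, 0.2298, 0.3498, 0.2148.
Cohort C: 0.2056×713.6 + 0.2298×166.9 + 0.3498×174.0 + 0.2148×524.1 = 358.5101 per 1,000.
Cohort B: 0.2056×663.7 + 0.2298×173.3 + 0.3498×205.6 + 0.2148×450.6 = 344.9842 per 1,000.
Difference = 358.5101 − 344.9842 = 13.5260.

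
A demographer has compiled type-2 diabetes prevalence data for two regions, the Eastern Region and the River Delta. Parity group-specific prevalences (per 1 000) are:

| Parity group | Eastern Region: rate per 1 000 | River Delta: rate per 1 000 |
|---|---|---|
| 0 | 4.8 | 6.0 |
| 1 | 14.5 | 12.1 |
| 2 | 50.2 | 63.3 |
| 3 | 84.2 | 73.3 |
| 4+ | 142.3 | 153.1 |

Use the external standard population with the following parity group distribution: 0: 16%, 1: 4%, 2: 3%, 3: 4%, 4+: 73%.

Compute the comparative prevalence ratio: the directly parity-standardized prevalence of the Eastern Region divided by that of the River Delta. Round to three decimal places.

Standard weights: 0.16, 0.04, 0.03, 0.04, 0.73.
The Eastern Region: 0.1600×4.8 + 0.0400×14.5 + 0.0300×50.2 + 0.0400×84.2 + 0.7300×142.3 = 110.1010 per 1 000.
The River Delta: 0.1600×6.0 + 0.0400×12.1 + 0.0300×63.3 + 0.0400×73.3 + 0.7300×153.1 = 118.0380 per 1 000.
Ratio = 110.1010 ÷ 118.0380 = 0.93276.

0.933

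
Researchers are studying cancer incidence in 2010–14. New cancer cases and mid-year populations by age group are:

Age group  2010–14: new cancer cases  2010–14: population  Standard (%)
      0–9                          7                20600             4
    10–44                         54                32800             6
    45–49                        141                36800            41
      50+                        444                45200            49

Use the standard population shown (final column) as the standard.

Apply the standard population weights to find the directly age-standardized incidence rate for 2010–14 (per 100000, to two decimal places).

Age-specific rates per 100000 for 2010–14: 33.98, 164.63, 383.15, 982.30.
Standard weights: 0.04, 0.06, 0.41, 0.49.
Standardized rate: 0.0400×33.98 + 0.0600×164.63 + 0.4100×383.15 + 0.4900×982.30 = 649.6571 per 100000.

649.66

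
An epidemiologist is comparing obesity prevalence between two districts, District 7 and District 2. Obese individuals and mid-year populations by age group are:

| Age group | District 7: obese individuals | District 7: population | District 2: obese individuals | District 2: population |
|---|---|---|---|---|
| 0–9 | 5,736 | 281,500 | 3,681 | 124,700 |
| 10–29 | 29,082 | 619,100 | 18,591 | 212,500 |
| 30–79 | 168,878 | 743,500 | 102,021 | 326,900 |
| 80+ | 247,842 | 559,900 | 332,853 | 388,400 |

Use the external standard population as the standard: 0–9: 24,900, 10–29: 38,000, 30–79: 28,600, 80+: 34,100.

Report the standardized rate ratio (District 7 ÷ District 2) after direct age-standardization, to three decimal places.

Age-specific rates per 1,000 for District 7: 20.377, 46.975, 227.139, 442.654.
For District 2: 29.519, 87.487, 312.086, 856.985.
Standard total = 125,600; weights = 0.1982, 0.3025, 0.2277, 0.2715.
District 7: 0.1982×20.377 + 0.3025×46.975 + 0.2277×227.139 + 0.2715×442.654 = 190.1520 per 1,000.
District 2: 0.1982×29.519 + 0.3025×87.487 + 0.2277×312.086 + 0.2715×856.985 = 336.0540 per 1,000.
Ratio = 190.1520 ÷ 336.0540 = 0.56584.

0.566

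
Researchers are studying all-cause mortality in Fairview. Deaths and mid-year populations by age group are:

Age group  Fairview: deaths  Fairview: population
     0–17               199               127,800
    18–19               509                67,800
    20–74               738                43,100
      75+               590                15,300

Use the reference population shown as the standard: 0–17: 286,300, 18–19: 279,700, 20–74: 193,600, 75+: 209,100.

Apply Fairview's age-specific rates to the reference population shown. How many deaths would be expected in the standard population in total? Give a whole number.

Age-specific rates per 100,000 for Fairview: 155.71, 750.74, 1712.30, 3856.21.
Expected deaths = Σ (standard pop × age-specific rate ÷ 100,000)
= 286,300×155.71/100,000 + 279,700×750.74/100,000 + 193,600×1712.30/100,000 + 209,100×3856.21/100,000
= 445.80 + 2099.81 + 3315.01 + 8063.33 = 13923.96.

13924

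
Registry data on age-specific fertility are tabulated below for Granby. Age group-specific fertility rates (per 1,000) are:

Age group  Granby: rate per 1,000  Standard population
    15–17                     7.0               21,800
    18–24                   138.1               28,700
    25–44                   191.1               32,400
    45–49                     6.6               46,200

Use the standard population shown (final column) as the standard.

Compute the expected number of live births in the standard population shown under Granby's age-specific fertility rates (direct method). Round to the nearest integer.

Expected live births = Σ (standard pop × age-specific rate ÷ 1,000)
= 21,800×7.0/1,000 + 28,700×138.1/1,000 + 32,400×191.1/1,000 + 46,200×6.6/1,000
= 152.60 + 3963.47 + 6191.64 + 304.92 = 10612.63.

10613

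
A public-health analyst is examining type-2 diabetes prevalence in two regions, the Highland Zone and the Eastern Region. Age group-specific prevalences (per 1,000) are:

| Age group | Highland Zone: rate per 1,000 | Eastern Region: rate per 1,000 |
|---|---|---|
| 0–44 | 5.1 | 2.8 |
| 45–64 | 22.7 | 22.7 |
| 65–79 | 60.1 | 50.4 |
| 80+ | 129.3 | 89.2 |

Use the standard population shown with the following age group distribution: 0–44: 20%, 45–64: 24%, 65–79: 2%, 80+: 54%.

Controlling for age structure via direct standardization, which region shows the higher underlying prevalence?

Highland Zone

Standard weights: 0.20, 0.24, 0.02, 0.54.
The Highland Zone: 0.2000×5.1 + 0.2400×22.7 + 0.0200×60.1 + 0.5400×129.3 = 77.4920 per 1,000.
The Eastern Region: 0.2000×2.8 + 0.2400×22.7 + 0.0200×50.4 + 0.5400×89.2 = 55.1840 per 1,000.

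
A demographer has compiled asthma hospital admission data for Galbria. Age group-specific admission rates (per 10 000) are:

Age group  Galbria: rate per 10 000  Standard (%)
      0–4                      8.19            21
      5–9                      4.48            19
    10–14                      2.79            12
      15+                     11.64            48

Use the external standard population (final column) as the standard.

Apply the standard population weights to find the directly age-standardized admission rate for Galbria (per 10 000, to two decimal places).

Standard weights: 0.21, 0.19, 0.12, 0.48.
Standardized rate: 0.2100×8.19 + 0.1900×4.48 + 0.1200×2.79 + 0.4800×11.64 = 8.4931 per 10 000.

8.49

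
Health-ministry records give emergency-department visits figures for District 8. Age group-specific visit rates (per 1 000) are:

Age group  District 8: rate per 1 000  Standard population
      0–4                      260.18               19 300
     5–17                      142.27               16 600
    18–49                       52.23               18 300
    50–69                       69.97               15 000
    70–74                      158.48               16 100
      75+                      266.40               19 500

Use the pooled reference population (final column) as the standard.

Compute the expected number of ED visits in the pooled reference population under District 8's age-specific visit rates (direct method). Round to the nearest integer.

17135

Expected ED visits = Σ (standard pop × age-specific rate ÷ 1 000)
= 19 300×260.18/1 000 + 16 600×142.27/1 000 + 18 300×52.23/1 000 + 15 000×69.97/1 000 + 16 100×158.48/1 000 + 19 500×266.40/1 000
= 5021.47 + 2361.68 + 955.81 + 1049.55 + 2551.53 + 5194.80 = 17134.84.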